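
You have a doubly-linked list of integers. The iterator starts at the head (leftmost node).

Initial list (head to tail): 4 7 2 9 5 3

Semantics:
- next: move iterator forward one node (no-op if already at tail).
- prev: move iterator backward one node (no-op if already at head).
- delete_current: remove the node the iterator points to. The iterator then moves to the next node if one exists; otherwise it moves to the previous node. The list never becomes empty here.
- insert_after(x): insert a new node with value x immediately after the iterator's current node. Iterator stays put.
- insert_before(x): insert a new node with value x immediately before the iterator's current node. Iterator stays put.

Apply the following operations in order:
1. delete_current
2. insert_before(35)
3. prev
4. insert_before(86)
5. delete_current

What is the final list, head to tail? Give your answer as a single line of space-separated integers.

Answer: 86 7 2 9 5 3

Derivation:
After 1 (delete_current): list=[7, 2, 9, 5, 3] cursor@7
After 2 (insert_before(35)): list=[35, 7, 2, 9, 5, 3] cursor@7
After 3 (prev): list=[35, 7, 2, 9, 5, 3] cursor@35
After 4 (insert_before(86)): list=[86, 35, 7, 2, 9, 5, 3] cursor@35
After 5 (delete_current): list=[86, 7, 2, 9, 5, 3] cursor@7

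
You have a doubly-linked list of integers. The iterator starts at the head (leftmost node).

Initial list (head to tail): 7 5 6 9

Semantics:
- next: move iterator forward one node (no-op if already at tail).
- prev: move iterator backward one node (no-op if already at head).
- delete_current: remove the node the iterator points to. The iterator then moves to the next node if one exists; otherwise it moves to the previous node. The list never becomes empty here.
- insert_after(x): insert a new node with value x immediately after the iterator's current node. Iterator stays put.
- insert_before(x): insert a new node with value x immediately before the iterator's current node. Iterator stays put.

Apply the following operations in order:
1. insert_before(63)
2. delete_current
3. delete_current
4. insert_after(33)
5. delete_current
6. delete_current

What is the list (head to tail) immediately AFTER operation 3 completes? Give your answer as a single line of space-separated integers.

After 1 (insert_before(63)): list=[63, 7, 5, 6, 9] cursor@7
After 2 (delete_current): list=[63, 5, 6, 9] cursor@5
After 3 (delete_current): list=[63, 6, 9] cursor@6

Answer: 63 6 9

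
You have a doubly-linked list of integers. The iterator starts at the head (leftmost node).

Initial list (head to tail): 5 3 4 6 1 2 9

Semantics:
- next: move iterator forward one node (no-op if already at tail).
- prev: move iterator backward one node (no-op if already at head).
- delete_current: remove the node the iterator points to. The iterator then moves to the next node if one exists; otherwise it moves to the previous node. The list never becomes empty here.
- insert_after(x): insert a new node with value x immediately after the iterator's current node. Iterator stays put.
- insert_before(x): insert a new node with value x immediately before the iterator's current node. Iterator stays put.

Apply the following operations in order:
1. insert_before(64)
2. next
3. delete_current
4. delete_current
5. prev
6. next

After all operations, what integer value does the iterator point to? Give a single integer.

After 1 (insert_before(64)): list=[64, 5, 3, 4, 6, 1, 2, 9] cursor@5
After 2 (next): list=[64, 5, 3, 4, 6, 1, 2, 9] cursor@3
After 3 (delete_current): list=[64, 5, 4, 6, 1, 2, 9] cursor@4
After 4 (delete_current): list=[64, 5, 6, 1, 2, 9] cursor@6
After 5 (prev): list=[64, 5, 6, 1, 2, 9] cursor@5
After 6 (next): list=[64, 5, 6, 1, 2, 9] cursor@6

Answer: 6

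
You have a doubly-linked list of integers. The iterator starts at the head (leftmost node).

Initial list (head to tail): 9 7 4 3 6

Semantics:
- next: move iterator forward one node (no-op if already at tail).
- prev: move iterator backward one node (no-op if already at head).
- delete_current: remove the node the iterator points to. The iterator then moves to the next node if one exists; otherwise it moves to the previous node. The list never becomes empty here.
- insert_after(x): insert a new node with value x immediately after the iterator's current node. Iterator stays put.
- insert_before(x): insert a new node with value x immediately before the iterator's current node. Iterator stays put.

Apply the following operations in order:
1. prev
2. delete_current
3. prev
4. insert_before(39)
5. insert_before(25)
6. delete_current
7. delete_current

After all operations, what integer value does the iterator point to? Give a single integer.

After 1 (prev): list=[9, 7, 4, 3, 6] cursor@9
After 2 (delete_current): list=[7, 4, 3, 6] cursor@7
After 3 (prev): list=[7, 4, 3, 6] cursor@7
After 4 (insert_before(39)): list=[39, 7, 4, 3, 6] cursor@7
After 5 (insert_before(25)): list=[39, 25, 7, 4, 3, 6] cursor@7
After 6 (delete_current): list=[39, 25, 4, 3, 6] cursor@4
After 7 (delete_current): list=[39, 25, 3, 6] cursor@3

Answer: 3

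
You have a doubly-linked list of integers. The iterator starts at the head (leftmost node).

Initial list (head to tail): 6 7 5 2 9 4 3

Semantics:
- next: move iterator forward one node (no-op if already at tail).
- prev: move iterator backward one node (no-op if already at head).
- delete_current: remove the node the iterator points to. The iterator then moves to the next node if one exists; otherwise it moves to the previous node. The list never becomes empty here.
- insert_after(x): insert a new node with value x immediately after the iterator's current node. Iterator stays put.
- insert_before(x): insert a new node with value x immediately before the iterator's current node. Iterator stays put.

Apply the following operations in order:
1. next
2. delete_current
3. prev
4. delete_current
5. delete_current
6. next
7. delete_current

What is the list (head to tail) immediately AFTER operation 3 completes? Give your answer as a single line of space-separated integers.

After 1 (next): list=[6, 7, 5, 2, 9, 4, 3] cursor@7
After 2 (delete_current): list=[6, 5, 2, 9, 4, 3] cursor@5
After 3 (prev): list=[6, 5, 2, 9, 4, 3] cursor@6

Answer: 6 5 2 9 4 3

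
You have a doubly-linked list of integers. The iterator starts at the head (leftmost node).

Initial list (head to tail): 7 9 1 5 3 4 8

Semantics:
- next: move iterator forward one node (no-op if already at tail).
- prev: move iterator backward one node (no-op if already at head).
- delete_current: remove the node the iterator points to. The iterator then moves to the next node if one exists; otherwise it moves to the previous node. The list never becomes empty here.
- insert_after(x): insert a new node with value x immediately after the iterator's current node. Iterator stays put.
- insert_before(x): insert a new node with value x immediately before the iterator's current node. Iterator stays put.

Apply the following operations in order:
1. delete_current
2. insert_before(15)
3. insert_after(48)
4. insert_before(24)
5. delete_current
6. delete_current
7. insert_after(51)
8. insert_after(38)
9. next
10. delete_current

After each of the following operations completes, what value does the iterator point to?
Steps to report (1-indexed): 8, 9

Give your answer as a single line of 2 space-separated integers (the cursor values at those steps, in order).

After 1 (delete_current): list=[9, 1, 5, 3, 4, 8] cursor@9
After 2 (insert_before(15)): list=[15, 9, 1, 5, 3, 4, 8] cursor@9
After 3 (insert_after(48)): list=[15, 9, 48, 1, 5, 3, 4, 8] cursor@9
After 4 (insert_before(24)): list=[15, 24, 9, 48, 1, 5, 3, 4, 8] cursor@9
After 5 (delete_current): list=[15, 24, 48, 1, 5, 3, 4, 8] cursor@48
After 6 (delete_current): list=[15, 24, 1, 5, 3, 4, 8] cursor@1
After 7 (insert_after(51)): list=[15, 24, 1, 51, 5, 3, 4, 8] cursor@1
After 8 (insert_after(38)): list=[15, 24, 1, 38, 51, 5, 3, 4, 8] cursor@1
After 9 (next): list=[15, 24, 1, 38, 51, 5, 3, 4, 8] cursor@38
After 10 (delete_current): list=[15, 24, 1, 51, 5, 3, 4, 8] cursor@51

Answer: 1 38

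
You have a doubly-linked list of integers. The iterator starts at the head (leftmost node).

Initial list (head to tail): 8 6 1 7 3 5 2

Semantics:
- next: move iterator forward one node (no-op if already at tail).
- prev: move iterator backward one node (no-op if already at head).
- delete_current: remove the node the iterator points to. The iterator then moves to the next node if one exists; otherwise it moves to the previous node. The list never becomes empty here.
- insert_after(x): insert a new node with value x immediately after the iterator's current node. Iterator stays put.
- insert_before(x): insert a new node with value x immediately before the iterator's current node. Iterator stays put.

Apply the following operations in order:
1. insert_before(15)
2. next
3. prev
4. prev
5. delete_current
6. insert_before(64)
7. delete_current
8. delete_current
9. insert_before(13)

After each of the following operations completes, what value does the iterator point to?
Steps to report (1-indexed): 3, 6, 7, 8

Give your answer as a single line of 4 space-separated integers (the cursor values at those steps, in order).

Answer: 8 8 6 1

Derivation:
After 1 (insert_before(15)): list=[15, 8, 6, 1, 7, 3, 5, 2] cursor@8
After 2 (next): list=[15, 8, 6, 1, 7, 3, 5, 2] cursor@6
After 3 (prev): list=[15, 8, 6, 1, 7, 3, 5, 2] cursor@8
After 4 (prev): list=[15, 8, 6, 1, 7, 3, 5, 2] cursor@15
After 5 (delete_current): list=[8, 6, 1, 7, 3, 5, 2] cursor@8
After 6 (insert_before(64)): list=[64, 8, 6, 1, 7, 3, 5, 2] cursor@8
After 7 (delete_current): list=[64, 6, 1, 7, 3, 5, 2] cursor@6
After 8 (delete_current): list=[64, 1, 7, 3, 5, 2] cursor@1
After 9 (insert_before(13)): list=[64, 13, 1, 7, 3, 5, 2] cursor@1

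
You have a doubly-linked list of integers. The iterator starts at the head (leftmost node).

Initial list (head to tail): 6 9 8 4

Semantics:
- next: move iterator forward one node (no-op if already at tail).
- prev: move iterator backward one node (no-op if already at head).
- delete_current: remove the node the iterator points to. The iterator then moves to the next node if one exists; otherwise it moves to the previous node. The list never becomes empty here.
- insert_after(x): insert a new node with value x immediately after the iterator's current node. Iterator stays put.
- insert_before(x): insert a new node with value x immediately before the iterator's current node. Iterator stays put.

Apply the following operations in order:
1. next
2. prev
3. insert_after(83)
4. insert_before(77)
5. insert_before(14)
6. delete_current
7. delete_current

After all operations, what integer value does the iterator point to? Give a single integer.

Answer: 9

Derivation:
After 1 (next): list=[6, 9, 8, 4] cursor@9
After 2 (prev): list=[6, 9, 8, 4] cursor@6
After 3 (insert_after(83)): list=[6, 83, 9, 8, 4] cursor@6
After 4 (insert_before(77)): list=[77, 6, 83, 9, 8, 4] cursor@6
After 5 (insert_before(14)): list=[77, 14, 6, 83, 9, 8, 4] cursor@6
After 6 (delete_current): list=[77, 14, 83, 9, 8, 4] cursor@83
After 7 (delete_current): list=[77, 14, 9, 8, 4] cursor@9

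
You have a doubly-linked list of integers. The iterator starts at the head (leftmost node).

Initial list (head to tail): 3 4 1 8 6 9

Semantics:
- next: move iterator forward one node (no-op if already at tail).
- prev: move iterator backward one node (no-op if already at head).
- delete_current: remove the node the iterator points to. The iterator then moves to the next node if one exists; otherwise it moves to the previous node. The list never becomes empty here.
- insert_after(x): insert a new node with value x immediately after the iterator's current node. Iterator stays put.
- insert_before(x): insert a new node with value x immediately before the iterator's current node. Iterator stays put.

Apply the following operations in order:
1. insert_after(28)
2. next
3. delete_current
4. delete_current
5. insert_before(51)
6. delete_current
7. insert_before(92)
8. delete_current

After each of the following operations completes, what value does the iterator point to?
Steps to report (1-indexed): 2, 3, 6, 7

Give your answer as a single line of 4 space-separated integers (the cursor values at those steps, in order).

After 1 (insert_after(28)): list=[3, 28, 4, 1, 8, 6, 9] cursor@3
After 2 (next): list=[3, 28, 4, 1, 8, 6, 9] cursor@28
After 3 (delete_current): list=[3, 4, 1, 8, 6, 9] cursor@4
After 4 (delete_current): list=[3, 1, 8, 6, 9] cursor@1
After 5 (insert_before(51)): list=[3, 51, 1, 8, 6, 9] cursor@1
After 6 (delete_current): list=[3, 51, 8, 6, 9] cursor@8
After 7 (insert_before(92)): list=[3, 51, 92, 8, 6, 9] cursor@8
After 8 (delete_current): list=[3, 51, 92, 6, 9] cursor@6

Answer: 28 4 8 8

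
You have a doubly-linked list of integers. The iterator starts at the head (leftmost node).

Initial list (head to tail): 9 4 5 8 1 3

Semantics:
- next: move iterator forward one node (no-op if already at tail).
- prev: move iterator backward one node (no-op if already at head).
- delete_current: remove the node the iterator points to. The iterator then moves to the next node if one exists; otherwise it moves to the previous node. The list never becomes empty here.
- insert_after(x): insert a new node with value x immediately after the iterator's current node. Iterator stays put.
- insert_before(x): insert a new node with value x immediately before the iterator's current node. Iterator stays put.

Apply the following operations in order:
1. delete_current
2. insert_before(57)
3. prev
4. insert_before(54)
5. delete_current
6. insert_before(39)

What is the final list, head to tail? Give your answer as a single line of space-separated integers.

Answer: 54 39 4 5 8 1 3

Derivation:
After 1 (delete_current): list=[4, 5, 8, 1, 3] cursor@4
After 2 (insert_before(57)): list=[57, 4, 5, 8, 1, 3] cursor@4
After 3 (prev): list=[57, 4, 5, 8, 1, 3] cursor@57
After 4 (insert_before(54)): list=[54, 57, 4, 5, 8, 1, 3] cursor@57
After 5 (delete_current): list=[54, 4, 5, 8, 1, 3] cursor@4
After 6 (insert_before(39)): list=[54, 39, 4, 5, 8, 1, 3] cursor@4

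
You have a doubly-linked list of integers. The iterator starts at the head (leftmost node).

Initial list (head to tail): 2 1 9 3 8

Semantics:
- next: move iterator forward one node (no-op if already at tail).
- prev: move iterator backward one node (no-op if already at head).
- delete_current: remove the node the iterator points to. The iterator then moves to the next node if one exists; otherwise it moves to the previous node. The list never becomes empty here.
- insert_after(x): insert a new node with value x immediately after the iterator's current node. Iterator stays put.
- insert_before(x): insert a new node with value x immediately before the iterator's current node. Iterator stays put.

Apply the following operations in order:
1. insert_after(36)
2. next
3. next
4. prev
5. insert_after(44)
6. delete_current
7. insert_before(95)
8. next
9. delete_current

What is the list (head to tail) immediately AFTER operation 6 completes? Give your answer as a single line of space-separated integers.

After 1 (insert_after(36)): list=[2, 36, 1, 9, 3, 8] cursor@2
After 2 (next): list=[2, 36, 1, 9, 3, 8] cursor@36
After 3 (next): list=[2, 36, 1, 9, 3, 8] cursor@1
After 4 (prev): list=[2, 36, 1, 9, 3, 8] cursor@36
After 5 (insert_after(44)): list=[2, 36, 44, 1, 9, 3, 8] cursor@36
After 6 (delete_current): list=[2, 44, 1, 9, 3, 8] cursor@44

Answer: 2 44 1 9 3 8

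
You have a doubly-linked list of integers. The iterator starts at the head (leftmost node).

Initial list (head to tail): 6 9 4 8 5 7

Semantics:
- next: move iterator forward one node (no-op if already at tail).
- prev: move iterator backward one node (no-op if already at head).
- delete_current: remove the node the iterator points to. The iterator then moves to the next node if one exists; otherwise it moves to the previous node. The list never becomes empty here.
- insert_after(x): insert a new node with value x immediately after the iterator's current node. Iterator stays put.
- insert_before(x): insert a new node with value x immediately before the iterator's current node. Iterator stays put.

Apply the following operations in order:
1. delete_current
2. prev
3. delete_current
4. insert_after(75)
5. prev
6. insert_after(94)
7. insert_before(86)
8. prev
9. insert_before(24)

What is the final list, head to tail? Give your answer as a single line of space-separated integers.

After 1 (delete_current): list=[9, 4, 8, 5, 7] cursor@9
After 2 (prev): list=[9, 4, 8, 5, 7] cursor@9
After 3 (delete_current): list=[4, 8, 5, 7] cursor@4
After 4 (insert_after(75)): list=[4, 75, 8, 5, 7] cursor@4
After 5 (prev): list=[4, 75, 8, 5, 7] cursor@4
After 6 (insert_after(94)): list=[4, 94, 75, 8, 5, 7] cursor@4
After 7 (insert_before(86)): list=[86, 4, 94, 75, 8, 5, 7] cursor@4
After 8 (prev): list=[86, 4, 94, 75, 8, 5, 7] cursor@86
After 9 (insert_before(24)): list=[24, 86, 4, 94, 75, 8, 5, 7] cursor@86

Answer: 24 86 4 94 75 8 5 7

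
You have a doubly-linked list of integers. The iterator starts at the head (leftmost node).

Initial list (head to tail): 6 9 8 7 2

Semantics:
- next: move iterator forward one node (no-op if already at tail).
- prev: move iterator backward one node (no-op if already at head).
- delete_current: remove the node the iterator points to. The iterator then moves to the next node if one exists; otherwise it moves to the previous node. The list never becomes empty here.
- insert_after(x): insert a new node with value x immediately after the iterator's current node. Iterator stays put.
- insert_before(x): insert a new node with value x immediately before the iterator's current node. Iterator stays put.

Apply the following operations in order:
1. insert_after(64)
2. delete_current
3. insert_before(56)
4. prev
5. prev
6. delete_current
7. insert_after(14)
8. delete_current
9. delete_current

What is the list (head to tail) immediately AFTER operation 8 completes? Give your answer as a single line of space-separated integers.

Answer: 14 9 8 7 2

Derivation:
After 1 (insert_after(64)): list=[6, 64, 9, 8, 7, 2] cursor@6
After 2 (delete_current): list=[64, 9, 8, 7, 2] cursor@64
After 3 (insert_before(56)): list=[56, 64, 9, 8, 7, 2] cursor@64
After 4 (prev): list=[56, 64, 9, 8, 7, 2] cursor@56
After 5 (prev): list=[56, 64, 9, 8, 7, 2] cursor@56
After 6 (delete_current): list=[64, 9, 8, 7, 2] cursor@64
After 7 (insert_after(14)): list=[64, 14, 9, 8, 7, 2] cursor@64
After 8 (delete_current): list=[14, 9, 8, 7, 2] cursor@14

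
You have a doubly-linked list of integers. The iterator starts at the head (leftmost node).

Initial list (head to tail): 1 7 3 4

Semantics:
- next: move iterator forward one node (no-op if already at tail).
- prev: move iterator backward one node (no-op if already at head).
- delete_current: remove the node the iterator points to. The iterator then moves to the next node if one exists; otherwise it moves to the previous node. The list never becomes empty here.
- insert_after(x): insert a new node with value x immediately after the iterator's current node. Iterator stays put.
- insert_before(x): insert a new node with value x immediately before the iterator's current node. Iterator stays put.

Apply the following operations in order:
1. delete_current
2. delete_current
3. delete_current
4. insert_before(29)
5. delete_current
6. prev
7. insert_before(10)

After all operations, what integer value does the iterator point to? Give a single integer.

Answer: 29

Derivation:
After 1 (delete_current): list=[7, 3, 4] cursor@7
After 2 (delete_current): list=[3, 4] cursor@3
After 3 (delete_current): list=[4] cursor@4
After 4 (insert_before(29)): list=[29, 4] cursor@4
After 5 (delete_current): list=[29] cursor@29
After 6 (prev): list=[29] cursor@29
After 7 (insert_before(10)): list=[10, 29] cursor@29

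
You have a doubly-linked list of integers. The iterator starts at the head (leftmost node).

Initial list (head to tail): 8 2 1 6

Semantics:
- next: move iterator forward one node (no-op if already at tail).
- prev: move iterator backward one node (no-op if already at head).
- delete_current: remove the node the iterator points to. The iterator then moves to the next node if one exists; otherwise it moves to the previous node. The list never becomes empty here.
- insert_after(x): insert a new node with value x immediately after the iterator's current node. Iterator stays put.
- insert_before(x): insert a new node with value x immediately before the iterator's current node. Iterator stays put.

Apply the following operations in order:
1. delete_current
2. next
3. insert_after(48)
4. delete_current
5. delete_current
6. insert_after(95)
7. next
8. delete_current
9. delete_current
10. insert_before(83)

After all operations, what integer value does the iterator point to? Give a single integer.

After 1 (delete_current): list=[2, 1, 6] cursor@2
After 2 (next): list=[2, 1, 6] cursor@1
After 3 (insert_after(48)): list=[2, 1, 48, 6] cursor@1
After 4 (delete_current): list=[2, 48, 6] cursor@48
After 5 (delete_current): list=[2, 6] cursor@6
After 6 (insert_after(95)): list=[2, 6, 95] cursor@6
After 7 (next): list=[2, 6, 95] cursor@95
After 8 (delete_current): list=[2, 6] cursor@6
After 9 (delete_current): list=[2] cursor@2
After 10 (insert_before(83)): list=[83, 2] cursor@2

Answer: 2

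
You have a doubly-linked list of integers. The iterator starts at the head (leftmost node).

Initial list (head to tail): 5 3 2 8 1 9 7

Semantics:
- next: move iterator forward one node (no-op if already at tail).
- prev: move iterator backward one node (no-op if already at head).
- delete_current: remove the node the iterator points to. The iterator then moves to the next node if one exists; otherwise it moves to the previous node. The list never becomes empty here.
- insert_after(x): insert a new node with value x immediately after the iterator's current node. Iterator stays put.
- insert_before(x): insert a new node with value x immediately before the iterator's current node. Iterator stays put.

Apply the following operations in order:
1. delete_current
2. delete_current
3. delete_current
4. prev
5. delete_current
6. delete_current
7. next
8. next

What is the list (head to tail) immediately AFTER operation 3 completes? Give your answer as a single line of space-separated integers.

After 1 (delete_current): list=[3, 2, 8, 1, 9, 7] cursor@3
After 2 (delete_current): list=[2, 8, 1, 9, 7] cursor@2
After 3 (delete_current): list=[8, 1, 9, 7] cursor@8

Answer: 8 1 9 7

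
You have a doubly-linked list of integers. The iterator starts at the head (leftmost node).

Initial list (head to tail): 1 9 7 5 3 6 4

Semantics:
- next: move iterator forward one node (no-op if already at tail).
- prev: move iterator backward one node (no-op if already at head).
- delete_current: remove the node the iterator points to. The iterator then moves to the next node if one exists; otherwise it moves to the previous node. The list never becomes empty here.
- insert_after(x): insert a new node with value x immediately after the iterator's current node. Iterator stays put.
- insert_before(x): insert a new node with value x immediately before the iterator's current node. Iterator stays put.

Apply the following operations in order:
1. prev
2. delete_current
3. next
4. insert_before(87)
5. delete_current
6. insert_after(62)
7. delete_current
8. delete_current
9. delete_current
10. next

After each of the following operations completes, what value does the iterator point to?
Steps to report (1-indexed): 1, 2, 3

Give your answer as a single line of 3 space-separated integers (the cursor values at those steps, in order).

Answer: 1 9 7

Derivation:
After 1 (prev): list=[1, 9, 7, 5, 3, 6, 4] cursor@1
After 2 (delete_current): list=[9, 7, 5, 3, 6, 4] cursor@9
After 3 (next): list=[9, 7, 5, 3, 6, 4] cursor@7
After 4 (insert_before(87)): list=[9, 87, 7, 5, 3, 6, 4] cursor@7
After 5 (delete_current): list=[9, 87, 5, 3, 6, 4] cursor@5
After 6 (insert_after(62)): list=[9, 87, 5, 62, 3, 6, 4] cursor@5
After 7 (delete_current): list=[9, 87, 62, 3, 6, 4] cursor@62
After 8 (delete_current): list=[9, 87, 3, 6, 4] cursor@3
After 9 (delete_current): list=[9, 87, 6, 4] cursor@6
After 10 (next): list=[9, 87, 6, 4] cursor@4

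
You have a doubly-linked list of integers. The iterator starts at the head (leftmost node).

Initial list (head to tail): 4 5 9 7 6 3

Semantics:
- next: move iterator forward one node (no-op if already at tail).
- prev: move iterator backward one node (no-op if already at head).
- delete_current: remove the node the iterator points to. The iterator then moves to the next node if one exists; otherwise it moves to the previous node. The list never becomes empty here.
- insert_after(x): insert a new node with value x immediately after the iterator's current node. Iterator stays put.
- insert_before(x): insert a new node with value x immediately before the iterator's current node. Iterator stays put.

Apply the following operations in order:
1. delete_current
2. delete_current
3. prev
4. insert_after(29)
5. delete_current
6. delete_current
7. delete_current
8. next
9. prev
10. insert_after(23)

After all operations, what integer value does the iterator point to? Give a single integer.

After 1 (delete_current): list=[5, 9, 7, 6, 3] cursor@5
After 2 (delete_current): list=[9, 7, 6, 3] cursor@9
After 3 (prev): list=[9, 7, 6, 3] cursor@9
After 4 (insert_after(29)): list=[9, 29, 7, 6, 3] cursor@9
After 5 (delete_current): list=[29, 7, 6, 3] cursor@29
After 6 (delete_current): list=[7, 6, 3] cursor@7
After 7 (delete_current): list=[6, 3] cursor@6
After 8 (next): list=[6, 3] cursor@3
After 9 (prev): list=[6, 3] cursor@6
After 10 (insert_after(23)): list=[6, 23, 3] cursor@6

Answer: 6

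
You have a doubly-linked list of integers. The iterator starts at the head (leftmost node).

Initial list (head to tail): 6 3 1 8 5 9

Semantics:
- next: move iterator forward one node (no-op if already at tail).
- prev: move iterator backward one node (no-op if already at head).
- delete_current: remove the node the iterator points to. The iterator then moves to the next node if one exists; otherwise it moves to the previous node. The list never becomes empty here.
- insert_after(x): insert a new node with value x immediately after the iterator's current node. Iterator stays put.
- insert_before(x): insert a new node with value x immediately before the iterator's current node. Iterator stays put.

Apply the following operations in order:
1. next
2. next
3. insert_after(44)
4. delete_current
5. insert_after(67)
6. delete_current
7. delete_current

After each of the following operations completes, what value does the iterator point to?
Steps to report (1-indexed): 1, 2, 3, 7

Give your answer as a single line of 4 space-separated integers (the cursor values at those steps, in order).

After 1 (next): list=[6, 3, 1, 8, 5, 9] cursor@3
After 2 (next): list=[6, 3, 1, 8, 5, 9] cursor@1
After 3 (insert_after(44)): list=[6, 3, 1, 44, 8, 5, 9] cursor@1
After 4 (delete_current): list=[6, 3, 44, 8, 5, 9] cursor@44
After 5 (insert_after(67)): list=[6, 3, 44, 67, 8, 5, 9] cursor@44
After 6 (delete_current): list=[6, 3, 67, 8, 5, 9] cursor@67
After 7 (delete_current): list=[6, 3, 8, 5, 9] cursor@8

Answer: 3 1 1 8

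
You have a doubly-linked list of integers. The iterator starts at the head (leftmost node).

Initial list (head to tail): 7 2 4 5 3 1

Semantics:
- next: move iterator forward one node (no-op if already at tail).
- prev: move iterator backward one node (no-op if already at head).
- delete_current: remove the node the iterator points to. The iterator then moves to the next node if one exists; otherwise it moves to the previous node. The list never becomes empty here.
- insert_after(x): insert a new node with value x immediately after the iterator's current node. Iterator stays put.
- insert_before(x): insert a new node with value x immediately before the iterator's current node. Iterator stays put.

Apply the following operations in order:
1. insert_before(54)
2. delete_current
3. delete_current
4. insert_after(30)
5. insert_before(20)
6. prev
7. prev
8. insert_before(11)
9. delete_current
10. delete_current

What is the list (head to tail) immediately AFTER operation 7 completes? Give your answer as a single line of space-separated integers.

After 1 (insert_before(54)): list=[54, 7, 2, 4, 5, 3, 1] cursor@7
After 2 (delete_current): list=[54, 2, 4, 5, 3, 1] cursor@2
After 3 (delete_current): list=[54, 4, 5, 3, 1] cursor@4
After 4 (insert_after(30)): list=[54, 4, 30, 5, 3, 1] cursor@4
After 5 (insert_before(20)): list=[54, 20, 4, 30, 5, 3, 1] cursor@4
After 6 (prev): list=[54, 20, 4, 30, 5, 3, 1] cursor@20
After 7 (prev): list=[54, 20, 4, 30, 5, 3, 1] cursor@54

Answer: 54 20 4 30 5 3 1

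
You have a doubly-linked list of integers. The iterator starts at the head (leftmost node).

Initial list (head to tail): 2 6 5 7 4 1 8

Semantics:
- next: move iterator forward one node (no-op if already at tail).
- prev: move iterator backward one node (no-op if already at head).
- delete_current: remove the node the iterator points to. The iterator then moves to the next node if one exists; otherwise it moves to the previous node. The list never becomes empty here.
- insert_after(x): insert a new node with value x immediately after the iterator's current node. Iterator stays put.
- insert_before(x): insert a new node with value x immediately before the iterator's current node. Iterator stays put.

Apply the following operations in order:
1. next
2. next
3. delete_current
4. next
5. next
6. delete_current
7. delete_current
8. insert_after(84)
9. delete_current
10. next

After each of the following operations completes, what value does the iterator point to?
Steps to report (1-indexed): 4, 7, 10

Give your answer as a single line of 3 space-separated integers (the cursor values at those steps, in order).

After 1 (next): list=[2, 6, 5, 7, 4, 1, 8] cursor@6
After 2 (next): list=[2, 6, 5, 7, 4, 1, 8] cursor@5
After 3 (delete_current): list=[2, 6, 7, 4, 1, 8] cursor@7
After 4 (next): list=[2, 6, 7, 4, 1, 8] cursor@4
After 5 (next): list=[2, 6, 7, 4, 1, 8] cursor@1
After 6 (delete_current): list=[2, 6, 7, 4, 8] cursor@8
After 7 (delete_current): list=[2, 6, 7, 4] cursor@4
After 8 (insert_after(84)): list=[2, 6, 7, 4, 84] cursor@4
After 9 (delete_current): list=[2, 6, 7, 84] cursor@84
After 10 (next): list=[2, 6, 7, 84] cursor@84

Answer: 4 4 84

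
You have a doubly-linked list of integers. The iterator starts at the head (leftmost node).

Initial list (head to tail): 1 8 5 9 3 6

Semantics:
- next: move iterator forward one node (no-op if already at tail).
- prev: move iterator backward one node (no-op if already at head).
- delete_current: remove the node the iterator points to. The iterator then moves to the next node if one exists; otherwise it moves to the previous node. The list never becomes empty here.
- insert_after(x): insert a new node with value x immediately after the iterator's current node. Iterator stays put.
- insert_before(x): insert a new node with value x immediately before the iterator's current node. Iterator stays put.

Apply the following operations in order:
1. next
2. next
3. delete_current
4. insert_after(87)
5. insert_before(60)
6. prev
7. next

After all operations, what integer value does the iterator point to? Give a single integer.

Answer: 9

Derivation:
After 1 (next): list=[1, 8, 5, 9, 3, 6] cursor@8
After 2 (next): list=[1, 8, 5, 9, 3, 6] cursor@5
After 3 (delete_current): list=[1, 8, 9, 3, 6] cursor@9
After 4 (insert_after(87)): list=[1, 8, 9, 87, 3, 6] cursor@9
After 5 (insert_before(60)): list=[1, 8, 60, 9, 87, 3, 6] cursor@9
After 6 (prev): list=[1, 8, 60, 9, 87, 3, 6] cursor@60
After 7 (next): list=[1, 8, 60, 9, 87, 3, 6] cursor@9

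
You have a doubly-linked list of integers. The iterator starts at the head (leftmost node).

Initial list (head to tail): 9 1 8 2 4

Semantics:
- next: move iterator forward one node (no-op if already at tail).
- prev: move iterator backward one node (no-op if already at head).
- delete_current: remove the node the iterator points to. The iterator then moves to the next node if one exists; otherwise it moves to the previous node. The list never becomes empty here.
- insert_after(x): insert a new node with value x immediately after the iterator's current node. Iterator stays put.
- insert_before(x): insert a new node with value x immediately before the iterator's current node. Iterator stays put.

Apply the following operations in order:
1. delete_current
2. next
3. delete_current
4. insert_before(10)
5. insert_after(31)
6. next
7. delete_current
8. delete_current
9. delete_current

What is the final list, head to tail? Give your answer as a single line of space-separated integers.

After 1 (delete_current): list=[1, 8, 2, 4] cursor@1
After 2 (next): list=[1, 8, 2, 4] cursor@8
After 3 (delete_current): list=[1, 2, 4] cursor@2
After 4 (insert_before(10)): list=[1, 10, 2, 4] cursor@2
After 5 (insert_after(31)): list=[1, 10, 2, 31, 4] cursor@2
After 6 (next): list=[1, 10, 2, 31, 4] cursor@31
After 7 (delete_current): list=[1, 10, 2, 4] cursor@4
After 8 (delete_current): list=[1, 10, 2] cursor@2
After 9 (delete_current): list=[1, 10] cursor@10

Answer: 1 10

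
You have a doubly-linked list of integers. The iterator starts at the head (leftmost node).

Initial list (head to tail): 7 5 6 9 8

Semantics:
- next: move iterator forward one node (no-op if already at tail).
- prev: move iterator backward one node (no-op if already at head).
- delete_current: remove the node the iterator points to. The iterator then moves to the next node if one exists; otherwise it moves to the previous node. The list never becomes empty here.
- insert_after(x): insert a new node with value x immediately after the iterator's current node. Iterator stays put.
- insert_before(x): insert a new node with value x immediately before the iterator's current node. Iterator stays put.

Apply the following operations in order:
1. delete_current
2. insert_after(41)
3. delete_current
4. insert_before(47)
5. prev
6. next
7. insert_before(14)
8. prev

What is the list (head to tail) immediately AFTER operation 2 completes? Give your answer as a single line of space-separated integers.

After 1 (delete_current): list=[5, 6, 9, 8] cursor@5
After 2 (insert_after(41)): list=[5, 41, 6, 9, 8] cursor@5

Answer: 5 41 6 9 8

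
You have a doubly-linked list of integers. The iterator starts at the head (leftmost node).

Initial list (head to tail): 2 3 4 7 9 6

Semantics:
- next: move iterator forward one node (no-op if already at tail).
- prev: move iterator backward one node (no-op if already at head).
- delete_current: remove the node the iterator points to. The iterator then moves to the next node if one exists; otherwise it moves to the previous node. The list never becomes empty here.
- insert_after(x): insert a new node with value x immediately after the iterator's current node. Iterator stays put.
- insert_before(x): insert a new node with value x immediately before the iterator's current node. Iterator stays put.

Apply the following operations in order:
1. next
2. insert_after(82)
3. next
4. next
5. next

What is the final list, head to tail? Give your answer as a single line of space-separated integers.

Answer: 2 3 82 4 7 9 6

Derivation:
After 1 (next): list=[2, 3, 4, 7, 9, 6] cursor@3
After 2 (insert_after(82)): list=[2, 3, 82, 4, 7, 9, 6] cursor@3
After 3 (next): list=[2, 3, 82, 4, 7, 9, 6] cursor@82
After 4 (next): list=[2, 3, 82, 4, 7, 9, 6] cursor@4
After 5 (next): list=[2, 3, 82, 4, 7, 9, 6] cursor@7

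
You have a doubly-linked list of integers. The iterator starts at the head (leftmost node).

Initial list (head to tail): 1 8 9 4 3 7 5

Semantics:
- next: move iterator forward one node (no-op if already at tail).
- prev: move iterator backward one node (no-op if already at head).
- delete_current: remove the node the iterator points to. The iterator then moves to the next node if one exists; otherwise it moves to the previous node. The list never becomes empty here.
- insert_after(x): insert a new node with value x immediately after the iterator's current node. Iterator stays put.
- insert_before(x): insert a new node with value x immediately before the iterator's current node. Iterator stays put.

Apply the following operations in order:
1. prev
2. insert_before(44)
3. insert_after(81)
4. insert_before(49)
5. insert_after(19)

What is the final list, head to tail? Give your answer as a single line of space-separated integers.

Answer: 44 49 1 19 81 8 9 4 3 7 5

Derivation:
After 1 (prev): list=[1, 8, 9, 4, 3, 7, 5] cursor@1
After 2 (insert_before(44)): list=[44, 1, 8, 9, 4, 3, 7, 5] cursor@1
After 3 (insert_after(81)): list=[44, 1, 81, 8, 9, 4, 3, 7, 5] cursor@1
After 4 (insert_before(49)): list=[44, 49, 1, 81, 8, 9, 4, 3, 7, 5] cursor@1
After 5 (insert_after(19)): list=[44, 49, 1, 19, 81, 8, 9, 4, 3, 7, 5] cursor@1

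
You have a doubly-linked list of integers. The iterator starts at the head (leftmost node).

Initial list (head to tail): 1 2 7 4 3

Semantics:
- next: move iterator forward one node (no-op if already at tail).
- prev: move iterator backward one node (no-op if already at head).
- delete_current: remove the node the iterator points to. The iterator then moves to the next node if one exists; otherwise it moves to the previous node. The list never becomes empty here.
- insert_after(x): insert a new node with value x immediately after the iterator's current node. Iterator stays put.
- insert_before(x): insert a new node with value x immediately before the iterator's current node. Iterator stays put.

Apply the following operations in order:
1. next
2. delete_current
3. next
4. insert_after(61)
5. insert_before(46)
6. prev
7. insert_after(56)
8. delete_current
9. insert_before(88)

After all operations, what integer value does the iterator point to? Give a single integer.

Answer: 56

Derivation:
After 1 (next): list=[1, 2, 7, 4, 3] cursor@2
After 2 (delete_current): list=[1, 7, 4, 3] cursor@7
After 3 (next): list=[1, 7, 4, 3] cursor@4
After 4 (insert_after(61)): list=[1, 7, 4, 61, 3] cursor@4
After 5 (insert_before(46)): list=[1, 7, 46, 4, 61, 3] cursor@4
After 6 (prev): list=[1, 7, 46, 4, 61, 3] cursor@46
After 7 (insert_after(56)): list=[1, 7, 46, 56, 4, 61, 3] cursor@46
After 8 (delete_current): list=[1, 7, 56, 4, 61, 3] cursor@56
After 9 (insert_before(88)): list=[1, 7, 88, 56, 4, 61, 3] cursor@56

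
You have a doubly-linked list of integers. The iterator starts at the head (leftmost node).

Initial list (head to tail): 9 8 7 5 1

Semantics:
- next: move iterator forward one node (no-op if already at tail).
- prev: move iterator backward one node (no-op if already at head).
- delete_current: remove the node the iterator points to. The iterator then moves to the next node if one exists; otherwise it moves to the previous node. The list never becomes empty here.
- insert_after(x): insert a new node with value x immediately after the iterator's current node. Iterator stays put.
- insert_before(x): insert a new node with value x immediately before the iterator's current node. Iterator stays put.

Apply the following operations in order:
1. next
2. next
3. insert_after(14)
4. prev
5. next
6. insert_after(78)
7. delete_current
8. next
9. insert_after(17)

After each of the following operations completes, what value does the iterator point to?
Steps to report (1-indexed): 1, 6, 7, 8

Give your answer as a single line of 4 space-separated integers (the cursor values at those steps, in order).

After 1 (next): list=[9, 8, 7, 5, 1] cursor@8
After 2 (next): list=[9, 8, 7, 5, 1] cursor@7
After 3 (insert_after(14)): list=[9, 8, 7, 14, 5, 1] cursor@7
After 4 (prev): list=[9, 8, 7, 14, 5, 1] cursor@8
After 5 (next): list=[9, 8, 7, 14, 5, 1] cursor@7
After 6 (insert_after(78)): list=[9, 8, 7, 78, 14, 5, 1] cursor@7
After 7 (delete_current): list=[9, 8, 78, 14, 5, 1] cursor@78
After 8 (next): list=[9, 8, 78, 14, 5, 1] cursor@14
After 9 (insert_after(17)): list=[9, 8, 78, 14, 17, 5, 1] cursor@14

Answer: 8 7 78 14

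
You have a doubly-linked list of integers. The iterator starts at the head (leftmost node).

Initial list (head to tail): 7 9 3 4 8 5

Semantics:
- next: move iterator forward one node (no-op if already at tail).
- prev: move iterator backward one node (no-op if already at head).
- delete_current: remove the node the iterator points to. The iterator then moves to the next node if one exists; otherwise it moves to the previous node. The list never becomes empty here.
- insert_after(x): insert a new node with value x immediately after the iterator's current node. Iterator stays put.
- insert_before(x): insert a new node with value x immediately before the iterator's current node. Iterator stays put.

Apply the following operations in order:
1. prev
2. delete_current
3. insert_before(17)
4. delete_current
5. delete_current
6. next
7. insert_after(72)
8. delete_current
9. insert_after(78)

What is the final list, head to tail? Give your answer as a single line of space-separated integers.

After 1 (prev): list=[7, 9, 3, 4, 8, 5] cursor@7
After 2 (delete_current): list=[9, 3, 4, 8, 5] cursor@9
After 3 (insert_before(17)): list=[17, 9, 3, 4, 8, 5] cursor@9
After 4 (delete_current): list=[17, 3, 4, 8, 5] cursor@3
After 5 (delete_current): list=[17, 4, 8, 5] cursor@4
After 6 (next): list=[17, 4, 8, 5] cursor@8
After 7 (insert_after(72)): list=[17, 4, 8, 72, 5] cursor@8
After 8 (delete_current): list=[17, 4, 72, 5] cursor@72
After 9 (insert_after(78)): list=[17, 4, 72, 78, 5] cursor@72

Answer: 17 4 72 78 5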